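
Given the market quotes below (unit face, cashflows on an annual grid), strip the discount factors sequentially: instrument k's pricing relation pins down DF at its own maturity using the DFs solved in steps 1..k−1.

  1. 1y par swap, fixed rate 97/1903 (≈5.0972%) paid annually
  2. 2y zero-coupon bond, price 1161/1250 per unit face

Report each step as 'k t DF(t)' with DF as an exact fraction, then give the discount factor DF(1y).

1 1 1903/2000
2 2 1161/1250
DF(1y) = 1903/2000 ≈ 0.951500

step 1 [1y] swap r/1=97/1903: DF=(1 − 97/1903·(0))/(1+97/1903) = 1903/2000 ≈ 0.951500
step 2 [2y] zero: DF = P = 1161/1250 ≈ 0.928800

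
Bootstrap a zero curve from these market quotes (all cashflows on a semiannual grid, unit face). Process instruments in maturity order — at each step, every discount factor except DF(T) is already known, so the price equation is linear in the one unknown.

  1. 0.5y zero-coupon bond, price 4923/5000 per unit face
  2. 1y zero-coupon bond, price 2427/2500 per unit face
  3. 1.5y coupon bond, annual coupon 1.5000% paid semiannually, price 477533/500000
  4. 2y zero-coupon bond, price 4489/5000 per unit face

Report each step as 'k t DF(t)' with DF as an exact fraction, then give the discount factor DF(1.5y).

step 1 [0.5y] zero: DF = P = 4923/5000 ≈ 0.984600
step 2 [1y] zero: DF = P = 2427/2500 ≈ 0.970800
step 3 [1.5y] bond c/2=3/400: DF=(477533/500000 − 3/400·(0.984600+0.970800))/(1+3/400) = 4667/5000 ≈ 0.933400
step 4 [2y] zero: DF = P = 4489/5000 ≈ 0.897800

1 1/2 4923/5000
2 1 2427/2500
3 3/2 4667/5000
4 2 4489/5000
DF(1.5y) = 4667/5000 ≈ 0.933400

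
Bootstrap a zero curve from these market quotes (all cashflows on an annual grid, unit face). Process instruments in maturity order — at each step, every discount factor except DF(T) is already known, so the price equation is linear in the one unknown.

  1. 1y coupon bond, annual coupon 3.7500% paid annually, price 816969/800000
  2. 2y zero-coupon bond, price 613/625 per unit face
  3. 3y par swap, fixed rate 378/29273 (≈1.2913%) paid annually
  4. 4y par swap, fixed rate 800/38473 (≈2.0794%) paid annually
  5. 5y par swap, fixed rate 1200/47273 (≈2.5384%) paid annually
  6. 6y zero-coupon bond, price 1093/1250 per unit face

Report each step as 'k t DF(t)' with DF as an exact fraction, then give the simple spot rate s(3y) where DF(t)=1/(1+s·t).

step 1 [1y] bond c/1=3/80: DF=(816969/800000 − 3/80·(0))/(1+3/80) = 9843/10000 ≈ 0.984300
step 2 [2y] zero: DF = P = 613/625 ≈ 0.980800
step 3 [3y] swap r/1=378/29273: DF=(1 − 378/29273·(0.984300+0.980800))/(1+378/29273) = 4811/5000 ≈ 0.962200
step 4 [4y] swap r/1=800/38473: DF=(1 − 800/38473·(0.984300+0.980800+0.962200))/(1+800/38473) = 23/25 ≈ 0.920000
step 5 [5y] swap r/1=1200/47273: DF=(1 − 1200/47273·(0.984300+0.980800+0.962200+0.920000))/(1+1200/47273) = 22/25 ≈ 0.880000
step 6 [6y] zero: DF = P = 1093/1250 ≈ 0.874400

1 1 9843/10000
2 2 613/625
3 3 4811/5000
4 4 23/25
5 5 22/25
6 6 1093/1250
s(3y) = (1/(4811/5000) − 1)/(3) = 63/4811 ≈ 1.3095%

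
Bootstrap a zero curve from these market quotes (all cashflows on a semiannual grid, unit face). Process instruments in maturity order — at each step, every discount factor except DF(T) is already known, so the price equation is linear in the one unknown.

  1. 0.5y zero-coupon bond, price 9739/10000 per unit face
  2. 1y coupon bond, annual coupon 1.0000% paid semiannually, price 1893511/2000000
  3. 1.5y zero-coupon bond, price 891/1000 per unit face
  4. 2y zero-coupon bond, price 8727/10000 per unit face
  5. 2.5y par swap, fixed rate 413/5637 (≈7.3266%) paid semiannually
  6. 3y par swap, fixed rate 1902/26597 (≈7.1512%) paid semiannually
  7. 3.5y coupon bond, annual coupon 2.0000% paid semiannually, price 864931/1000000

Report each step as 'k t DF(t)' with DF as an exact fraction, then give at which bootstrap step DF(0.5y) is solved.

1 1/2 9739/10000
2 1 2343/2500
3 3/2 891/1000
4 2 8727/10000
5 5/2 2087/2500
6 3 4049/5000
7 7/2 8037/10000
DF(0.5y) is solved at step 1

step 1 [0.5y] zero: DF = P = 9739/10000 ≈ 0.973900
step 2 [1y] bond c/2=1/200: DF=(1893511/2000000 − 1/200·(0.973900))/(1+1/200) = 2343/2500 ≈ 0.937200
step 3 [1.5y] zero: DF = P = 891/1000 ≈ 0.891000
step 4 [2y] zero: DF = P = 8727/10000 ≈ 0.872700
step 5 [2.5y] swap r/2=413/11274: DF=(1 − 413/11274·(0.973900+0.937200+0.891000+0.872700))/(1+413/11274) = 2087/2500 ≈ 0.834800
step 6 [3y] swap r/2=951/26597: DF=(1 − 951/26597·(0.973900+0.937200+0.891000+0.872700+0.834800))/(1+951/26597) = 4049/5000 ≈ 0.809800
step 7 [3.5y] bond c/2=1/100: DF=(864931/1000000 − 1/100·(0.973900+0.937200+0.891000+0.872700+0.834800+0.809800))/(1+1/100) = 8037/10000 ≈ 0.803700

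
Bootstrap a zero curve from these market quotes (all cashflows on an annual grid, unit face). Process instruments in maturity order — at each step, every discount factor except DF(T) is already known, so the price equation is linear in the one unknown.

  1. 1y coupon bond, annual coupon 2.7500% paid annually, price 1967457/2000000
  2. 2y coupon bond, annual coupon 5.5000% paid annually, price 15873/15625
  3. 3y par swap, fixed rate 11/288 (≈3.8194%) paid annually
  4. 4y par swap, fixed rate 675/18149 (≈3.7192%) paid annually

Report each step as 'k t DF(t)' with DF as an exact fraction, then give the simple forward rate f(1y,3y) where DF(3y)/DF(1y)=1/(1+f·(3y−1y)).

step 1 [1y] bond c/1=11/400: DF=(1967457/2000000 − 11/400·(0))/(1+11/400) = 4787/5000 ≈ 0.957400
step 2 [2y] bond c/1=11/200: DF=(15873/15625 − 11/200·(0.957400))/(1+11/200) = 913/1000 ≈ 0.913000
step 3 [3y] swap r/1=11/288: DF=(1 − 11/288·(0.957400+0.913000))/(1+11/288) = 559/625 ≈ 0.894400
step 4 [4y] swap r/1=675/18149: DF=(1 − 675/18149·(0.957400+0.913000+0.894400))/(1+675/18149) = 173/200 ≈ 0.865000

1 1 4787/5000
2 2 913/1000
3 3 559/625
4 4 173/200
f(1y,3y) = ((4787/5000)/(559/625) − 1)/(2) = 315/8944 ≈ 3.5219%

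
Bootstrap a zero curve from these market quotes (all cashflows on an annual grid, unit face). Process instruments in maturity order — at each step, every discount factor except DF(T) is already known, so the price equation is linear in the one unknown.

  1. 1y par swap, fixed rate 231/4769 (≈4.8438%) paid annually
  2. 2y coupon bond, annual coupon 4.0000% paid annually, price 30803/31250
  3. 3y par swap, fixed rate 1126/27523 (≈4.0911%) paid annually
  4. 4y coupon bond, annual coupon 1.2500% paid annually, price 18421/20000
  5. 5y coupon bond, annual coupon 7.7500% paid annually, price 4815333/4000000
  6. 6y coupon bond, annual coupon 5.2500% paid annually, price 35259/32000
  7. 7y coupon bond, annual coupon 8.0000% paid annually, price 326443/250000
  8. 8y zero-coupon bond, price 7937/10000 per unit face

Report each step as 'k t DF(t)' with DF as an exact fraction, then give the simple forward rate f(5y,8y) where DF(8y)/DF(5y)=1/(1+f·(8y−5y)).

1 1 4769/5000
2 2 9111/10000
3 3 4437/5000
4 4 8757/10000
5 5 8563/10000
6 6 1029/1250
7 7 8159/10000
8 8 7937/10000
f(5y,8y) = ((8563/10000)/(7937/10000) − 1)/(3) = 626/23811 ≈ 2.6290%

step 1 [1y] swap r/1=231/4769: DF=(1 − 231/4769·(0))/(1+231/4769) = 4769/5000 ≈ 0.953800
step 2 [2y] bond c/1=1/25: DF=(30803/31250 − 1/25·(0.953800))/(1+1/25) = 9111/10000 ≈ 0.911100
step 3 [3y] swap r/1=1126/27523: DF=(1 − 1126/27523·(0.953800+0.911100))/(1+1126/27523) = 4437/5000 ≈ 0.887400
step 4 [4y] bond c/1=1/80: DF=(18421/20000 − 1/80·(0.953800+0.911100+0.887400))/(1+1/80) = 8757/10000 ≈ 0.875700
step 5 [5y] bond c/1=31/400: DF=(4815333/4000000 − 31/400·(0.953800+0.911100+0.887400+0.875700))/(1+31/400) = 8563/10000 ≈ 0.856300
step 6 [6y] bond c/1=21/400: DF=(35259/32000 − 21/400·(0.953800+0.911100+0.887400+0.875700+0.856300))/(1+21/400) = 1029/1250 ≈ 0.823200
step 7 [7y] bond c/1=2/25: DF=(326443/250000 − 2/25·(0.953800+0.911100+0.887400+0.875700+0.856300+0.823200))/(1+2/25) = 8159/10000 ≈ 0.815900
step 8 [8y] zero: DF = P = 7937/10000 ≈ 0.793700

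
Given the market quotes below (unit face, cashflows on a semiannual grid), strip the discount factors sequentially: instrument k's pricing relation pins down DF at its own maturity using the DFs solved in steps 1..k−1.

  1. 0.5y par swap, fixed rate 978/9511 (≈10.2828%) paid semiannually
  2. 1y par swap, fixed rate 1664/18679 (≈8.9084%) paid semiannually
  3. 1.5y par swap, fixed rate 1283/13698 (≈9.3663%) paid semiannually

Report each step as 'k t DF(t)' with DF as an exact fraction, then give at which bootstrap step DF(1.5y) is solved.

1 1/2 9511/10000
2 1 573/625
3 3/2 8717/10000
DF(1.5y) is solved at step 3

step 1 [0.5y] swap r/2=489/9511: DF=(1 − 489/9511·(0))/(1+489/9511) = 9511/10000 ≈ 0.951100
step 2 [1y] swap r/2=832/18679: DF=(1 − 832/18679·(0.951100))/(1+832/18679) = 573/625 ≈ 0.916800
step 3 [1.5y] swap r/2=1283/27396: DF=(1 − 1283/27396·(0.951100+0.916800))/(1+1283/27396) = 8717/10000 ≈ 0.871700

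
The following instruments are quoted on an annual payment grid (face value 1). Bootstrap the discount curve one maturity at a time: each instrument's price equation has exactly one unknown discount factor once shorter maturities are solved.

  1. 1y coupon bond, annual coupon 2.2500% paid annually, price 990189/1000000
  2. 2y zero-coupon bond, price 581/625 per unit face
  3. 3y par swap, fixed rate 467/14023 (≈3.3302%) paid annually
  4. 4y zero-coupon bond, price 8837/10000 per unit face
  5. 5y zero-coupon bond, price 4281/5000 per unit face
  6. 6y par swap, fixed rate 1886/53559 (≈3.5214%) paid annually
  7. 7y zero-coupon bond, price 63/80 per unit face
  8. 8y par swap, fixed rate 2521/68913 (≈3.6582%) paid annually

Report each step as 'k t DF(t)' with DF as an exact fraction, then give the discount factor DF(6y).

step 1 [1y] bond c/1=9/400: DF=(990189/1000000 − 9/400·(0))/(1+9/400) = 2421/2500 ≈ 0.968400
step 2 [2y] zero: DF = P = 581/625 ≈ 0.929600
step 3 [3y] swap r/1=467/14023: DF=(1 − 467/14023·(0.968400+0.929600))/(1+467/14023) = 4533/5000 ≈ 0.906600
step 4 [4y] zero: DF = P = 8837/10000 ≈ 0.883700
step 5 [5y] zero: DF = P = 4281/5000 ≈ 0.856200
step 6 [6y] swap r/1=1886/53559: DF=(1 − 1886/53559·(0.968400+0.929600+0.906600+0.883700+0.856200))/(1+1886/53559) = 4057/5000 ≈ 0.811400
step 7 [7y] zero: DF = P = 63/80 ≈ 0.787500
step 8 [8y] swap r/1=2521/68913: DF=(1 − 2521/68913·(0.968400+0.929600+0.906600+0.883700+0.856200+0.811400+0.787500))/(1+2521/68913) = 7479/10000 ≈ 0.747900

1 1 2421/2500
2 2 581/625
3 3 4533/5000
4 4 8837/10000
5 5 4281/5000
6 6 4057/5000
7 7 63/80
8 8 7479/10000
DF(6y) = 4057/5000 ≈ 0.811400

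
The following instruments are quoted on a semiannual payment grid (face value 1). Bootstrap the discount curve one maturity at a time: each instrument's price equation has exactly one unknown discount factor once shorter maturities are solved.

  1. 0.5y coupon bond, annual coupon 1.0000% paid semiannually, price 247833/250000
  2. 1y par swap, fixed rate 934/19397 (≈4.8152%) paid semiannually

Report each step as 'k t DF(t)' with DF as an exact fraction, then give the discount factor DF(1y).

step 1 [0.5y] bond c/2=1/200: DF=(247833/250000 − 1/200·(0))/(1+1/200) = 1233/1250 ≈ 0.986400
step 2 [1y] swap r/2=467/19397: DF=(1 − 467/19397·(0.986400))/(1+467/19397) = 9533/10000 ≈ 0.953300

1 1/2 1233/1250
2 1 9533/10000
DF(1y) = 9533/10000 ≈ 0.953300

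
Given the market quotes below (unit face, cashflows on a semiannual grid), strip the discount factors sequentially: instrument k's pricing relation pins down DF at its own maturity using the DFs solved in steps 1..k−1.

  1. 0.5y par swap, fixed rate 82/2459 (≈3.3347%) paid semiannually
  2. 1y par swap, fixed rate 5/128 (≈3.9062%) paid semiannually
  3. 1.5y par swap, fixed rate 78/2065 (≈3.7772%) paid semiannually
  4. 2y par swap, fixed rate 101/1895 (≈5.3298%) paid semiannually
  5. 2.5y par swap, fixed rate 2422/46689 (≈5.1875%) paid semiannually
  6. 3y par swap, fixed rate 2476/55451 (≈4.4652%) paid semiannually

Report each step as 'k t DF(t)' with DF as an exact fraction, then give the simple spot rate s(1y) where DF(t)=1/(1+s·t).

1 1/2 2459/2500
2 1 481/500
3 3/2 4727/5000
4 2 899/1000
5 5/2 8789/10000
6 3 4381/5000
s(1y) = (1/(481/500) − 1)/(1) = 19/481 ≈ 3.9501%

step 1 [0.5y] swap r/2=41/2459: DF=(1 − 41/2459·(0))/(1+41/2459) = 2459/2500 ≈ 0.983600
step 2 [1y] swap r/2=5/256: DF=(1 − 5/256·(0.983600))/(1+5/256) = 481/500 ≈ 0.962000
step 3 [1.5y] swap r/2=39/2065: DF=(1 − 39/2065·(0.983600+0.962000))/(1+39/2065) = 4727/5000 ≈ 0.945400
step 4 [2y] swap r/2=101/3790: DF=(1 − 101/3790·(0.983600+0.962000+0.945400))/(1+101/3790) = 899/1000 ≈ 0.899000
step 5 [2.5y] swap r/2=1211/46689: DF=(1 − 1211/46689·(0.983600+0.962000+0.945400+0.899000))/(1+1211/46689) = 8789/10000 ≈ 0.878900
step 6 [3y] swap r/2=1238/55451: DF=(1 − 1238/55451·(0.983600+0.962000+0.945400+0.899000+0.878900))/(1+1238/55451) = 4381/5000 ≈ 0.876200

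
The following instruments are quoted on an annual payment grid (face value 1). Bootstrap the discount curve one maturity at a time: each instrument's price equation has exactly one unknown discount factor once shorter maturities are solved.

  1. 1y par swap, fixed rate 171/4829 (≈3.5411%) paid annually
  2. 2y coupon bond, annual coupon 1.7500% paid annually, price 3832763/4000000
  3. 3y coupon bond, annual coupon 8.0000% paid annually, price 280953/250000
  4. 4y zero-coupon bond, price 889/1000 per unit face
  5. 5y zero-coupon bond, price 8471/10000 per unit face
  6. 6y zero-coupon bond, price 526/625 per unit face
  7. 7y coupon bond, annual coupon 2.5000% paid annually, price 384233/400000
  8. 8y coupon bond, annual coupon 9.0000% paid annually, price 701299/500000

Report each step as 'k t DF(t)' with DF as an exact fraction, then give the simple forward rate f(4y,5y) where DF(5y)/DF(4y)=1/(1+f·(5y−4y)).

step 1 [1y] swap r/1=171/4829: DF=(1 − 171/4829·(0))/(1+171/4829) = 4829/5000 ≈ 0.965800
step 2 [2y] bond c/1=7/400: DF=(3832763/4000000 − 7/400·(0.965800))/(1+7/400) = 9251/10000 ≈ 0.925100
step 3 [3y] bond c/1=2/25: DF=(280953/250000 − 2/25·(0.965800+0.925100))/(1+2/25) = 1801/2000 ≈ 0.900500
step 4 [4y] zero: DF = P = 889/1000 ≈ 0.889000
step 5 [5y] zero: DF = P = 8471/10000 ≈ 0.847100
step 6 [6y] zero: DF = P = 526/625 ≈ 0.841600
step 7 [7y] bond c/1=1/40: DF=(384233/400000 − 1/40·(0.965800+0.925100+0.900500+0.889000+0.847100+0.841600))/(1+1/40) = 4031/5000 ≈ 0.806200
step 8 [8y] bond c/1=9/100: DF=(701299/500000 − 9/100·(0.965800+0.925100+0.900500+0.889000+0.847100+0.841600+0.806200))/(1+9/100) = 7769/10000 ≈ 0.776900

1 1 4829/5000
2 2 9251/10000
3 3 1801/2000
4 4 889/1000
5 5 8471/10000
6 6 526/625
7 7 4031/5000
8 8 7769/10000
f(4y,5y) = ((889/1000)/(8471/10000) − 1)/(1) = 419/8471 ≈ 4.9463%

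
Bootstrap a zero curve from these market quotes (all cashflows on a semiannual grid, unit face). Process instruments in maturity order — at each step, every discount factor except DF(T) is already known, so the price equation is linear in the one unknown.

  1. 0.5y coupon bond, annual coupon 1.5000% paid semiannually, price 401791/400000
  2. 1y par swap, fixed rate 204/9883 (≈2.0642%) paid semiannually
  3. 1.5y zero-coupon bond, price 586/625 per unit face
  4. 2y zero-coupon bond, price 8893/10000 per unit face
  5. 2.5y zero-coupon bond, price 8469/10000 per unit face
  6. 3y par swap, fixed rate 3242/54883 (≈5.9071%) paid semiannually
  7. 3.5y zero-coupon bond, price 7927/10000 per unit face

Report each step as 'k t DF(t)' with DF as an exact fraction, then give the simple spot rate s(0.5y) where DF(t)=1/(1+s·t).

step 1 [0.5y] bond c/2=3/400: DF=(401791/400000 − 3/400·(0))/(1+3/400) = 997/1000 ≈ 0.997000
step 2 [1y] swap r/2=102/9883: DF=(1 − 102/9883·(0.997000))/(1+102/9883) = 2449/2500 ≈ 0.979600
step 3 [1.5y] zero: DF = P = 586/625 ≈ 0.937600
step 4 [2y] zero: DF = P = 8893/10000 ≈ 0.889300
step 5 [2.5y] zero: DF = P = 8469/10000 ≈ 0.846900
step 6 [3y] swap r/2=1621/54883: DF=(1 − 1621/54883·(0.997000+0.979600+0.937600+0.889300+0.846900))/(1+1621/54883) = 8379/10000 ≈ 0.837900
step 7 [3.5y] zero: DF = P = 7927/10000 ≈ 0.792700

1 1/2 997/1000
2 1 2449/2500
3 3/2 586/625
4 2 8893/10000
5 5/2 8469/10000
6 3 8379/10000
7 7/2 7927/10000
s(0.5y) = (1/(997/1000) − 1)/(1/2) = 6/997 ≈ 0.6018%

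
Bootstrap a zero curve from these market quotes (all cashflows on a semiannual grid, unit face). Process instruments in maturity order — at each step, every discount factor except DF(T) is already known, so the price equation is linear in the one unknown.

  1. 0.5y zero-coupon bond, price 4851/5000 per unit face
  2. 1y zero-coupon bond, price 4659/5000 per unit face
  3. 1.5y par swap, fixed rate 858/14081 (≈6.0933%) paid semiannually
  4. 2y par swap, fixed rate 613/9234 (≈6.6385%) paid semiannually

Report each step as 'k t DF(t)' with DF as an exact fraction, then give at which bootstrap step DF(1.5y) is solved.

step 1 [0.5y] zero: DF = P = 4851/5000 ≈ 0.970200
step 2 [1y] zero: DF = P = 4659/5000 ≈ 0.931800
step 3 [1.5y] swap r/2=429/14081: DF=(1 − 429/14081·(0.970200+0.931800))/(1+429/14081) = 4571/5000 ≈ 0.914200
step 4 [2y] swap r/2=613/18468: DF=(1 − 613/18468·(0.970200+0.931800+0.914200))/(1+613/18468) = 4387/5000 ≈ 0.877400

1 1/2 4851/5000
2 1 4659/5000
3 3/2 4571/5000
4 2 4387/5000
DF(1.5y) is solved at step 3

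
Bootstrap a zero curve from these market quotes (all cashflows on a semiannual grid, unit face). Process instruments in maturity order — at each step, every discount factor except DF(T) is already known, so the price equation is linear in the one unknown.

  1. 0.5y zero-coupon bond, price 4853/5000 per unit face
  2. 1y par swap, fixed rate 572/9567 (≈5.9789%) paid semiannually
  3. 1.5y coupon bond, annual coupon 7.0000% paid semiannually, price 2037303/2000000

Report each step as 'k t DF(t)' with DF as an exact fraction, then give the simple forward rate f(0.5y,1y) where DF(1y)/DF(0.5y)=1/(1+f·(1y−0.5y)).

1 1/2 4853/5000
2 1 2357/2500
3 3/2 1839/2000
f(0.5y,1y) = ((4853/5000)/(2357/2500) − 1)/(1/2) = 139/2357 ≈ 5.8973%

step 1 [0.5y] zero: DF = P = 4853/5000 ≈ 0.970600
step 2 [1y] swap r/2=286/9567: DF=(1 − 286/9567·(0.970600))/(1+286/9567) = 2357/2500 ≈ 0.942800
step 3 [1.5y] bond c/2=7/200: DF=(2037303/2000000 − 7/200·(0.970600+0.942800))/(1+7/200) = 1839/2000 ≈ 0.919500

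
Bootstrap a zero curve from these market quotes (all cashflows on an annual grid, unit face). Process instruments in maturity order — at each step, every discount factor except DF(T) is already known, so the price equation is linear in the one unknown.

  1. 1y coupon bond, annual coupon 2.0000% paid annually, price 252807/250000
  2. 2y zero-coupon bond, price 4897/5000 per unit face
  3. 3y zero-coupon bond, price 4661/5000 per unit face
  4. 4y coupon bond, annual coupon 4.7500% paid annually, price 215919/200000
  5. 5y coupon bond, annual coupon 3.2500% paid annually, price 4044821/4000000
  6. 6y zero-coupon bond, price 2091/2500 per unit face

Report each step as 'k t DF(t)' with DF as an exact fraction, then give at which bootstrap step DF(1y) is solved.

step 1 [1y] bond c/1=1/50: DF=(252807/250000 − 1/50·(0))/(1+1/50) = 4957/5000 ≈ 0.991400
step 2 [2y] zero: DF = P = 4897/5000 ≈ 0.979400
step 3 [3y] zero: DF = P = 4661/5000 ≈ 0.932200
step 4 [4y] bond c/1=19/400: DF=(215919/200000 − 19/400·(0.991400+0.979400+0.932200))/(1+19/400) = 899/1000 ≈ 0.899000
step 5 [5y] bond c/1=13/400: DF=(4044821/4000000 − 13/400·(0.991400+0.979400+0.932200+0.899000))/(1+13/400) = 8597/10000 ≈ 0.859700
step 6 [6y] zero: DF = P = 2091/2500 ≈ 0.836400

1 1 4957/5000
2 2 4897/5000
3 3 4661/5000
4 4 899/1000
5 5 8597/10000
6 6 2091/2500
DF(1y) is solved at step 1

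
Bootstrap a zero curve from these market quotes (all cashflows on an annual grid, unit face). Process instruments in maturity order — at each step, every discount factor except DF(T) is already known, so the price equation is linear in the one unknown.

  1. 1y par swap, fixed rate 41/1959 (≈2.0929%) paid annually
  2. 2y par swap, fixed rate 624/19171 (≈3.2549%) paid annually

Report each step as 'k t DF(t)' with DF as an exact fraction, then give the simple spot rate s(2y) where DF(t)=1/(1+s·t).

1 1 1959/2000
2 2 586/625
s(2y) = (1/(586/625) − 1)/(2) = 39/1172 ≈ 3.3276%

step 1 [1y] swap r/1=41/1959: DF=(1 − 41/1959·(0))/(1+41/1959) = 1959/2000 ≈ 0.979500
step 2 [2y] swap r/1=624/19171: DF=(1 − 624/19171·(0.979500))/(1+624/19171) = 586/625 ≈ 0.937600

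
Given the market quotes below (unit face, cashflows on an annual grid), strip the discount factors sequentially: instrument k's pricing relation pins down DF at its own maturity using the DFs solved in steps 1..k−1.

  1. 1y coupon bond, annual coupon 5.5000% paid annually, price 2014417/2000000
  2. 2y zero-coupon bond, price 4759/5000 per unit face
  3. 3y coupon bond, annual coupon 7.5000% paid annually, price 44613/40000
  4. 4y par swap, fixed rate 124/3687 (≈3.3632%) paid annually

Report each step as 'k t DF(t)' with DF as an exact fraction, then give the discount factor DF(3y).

step 1 [1y] bond c/1=11/200: DF=(2014417/2000000 − 11/200·(0))/(1+11/200) = 9547/10000 ≈ 0.954700
step 2 [2y] zero: DF = P = 4759/5000 ≈ 0.951800
step 3 [3y] bond c/1=3/40: DF=(44613/40000 − 3/40·(0.954700+0.951800))/(1+3/40) = 1809/2000 ≈ 0.904500
step 4 [4y] swap r/1=124/3687: DF=(1 − 124/3687·(0.954700+0.951800+0.904500))/(1+124/3687) = 219/250 ≈ 0.876000

1 1 9547/10000
2 2 4759/5000
3 3 1809/2000
4 4 219/250
DF(3y) = 1809/2000 ≈ 0.904500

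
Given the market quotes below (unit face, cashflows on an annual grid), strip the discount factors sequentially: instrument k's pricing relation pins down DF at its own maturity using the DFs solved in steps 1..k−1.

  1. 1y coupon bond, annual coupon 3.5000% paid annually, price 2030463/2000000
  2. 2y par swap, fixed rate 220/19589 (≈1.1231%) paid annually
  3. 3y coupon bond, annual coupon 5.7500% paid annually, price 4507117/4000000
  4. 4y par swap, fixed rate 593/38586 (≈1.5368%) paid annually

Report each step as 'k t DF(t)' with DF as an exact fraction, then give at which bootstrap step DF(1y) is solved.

1 1 9809/10000
2 2 489/500
3 3 959/1000
4 4 9407/10000
DF(1y) is solved at step 1

step 1 [1y] bond c/1=7/200: DF=(2030463/2000000 − 7/200·(0))/(1+7/200) = 9809/10000 ≈ 0.980900
step 2 [2y] swap r/1=220/19589: DF=(1 − 220/19589·(0.980900))/(1+220/19589) = 489/500 ≈ 0.978000
step 3 [3y] bond c/1=23/400: DF=(4507117/4000000 − 23/400·(0.980900+0.978000))/(1+23/400) = 959/1000 ≈ 0.959000
step 4 [4y] swap r/1=593/38586: DF=(1 − 593/38586·(0.980900+0.978000+0.959000))/(1+593/38586) = 9407/10000 ≈ 0.940700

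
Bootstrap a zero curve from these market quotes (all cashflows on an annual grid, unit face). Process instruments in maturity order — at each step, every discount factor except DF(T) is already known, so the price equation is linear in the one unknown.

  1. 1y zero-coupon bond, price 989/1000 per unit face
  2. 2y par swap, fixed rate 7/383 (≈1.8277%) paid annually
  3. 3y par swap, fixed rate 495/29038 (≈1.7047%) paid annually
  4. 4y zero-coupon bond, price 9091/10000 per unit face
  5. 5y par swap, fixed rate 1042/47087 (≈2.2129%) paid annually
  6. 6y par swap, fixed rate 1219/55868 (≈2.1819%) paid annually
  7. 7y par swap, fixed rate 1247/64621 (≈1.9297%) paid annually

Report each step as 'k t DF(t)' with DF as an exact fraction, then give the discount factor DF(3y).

step 1 [1y] zero: DF = P = 989/1000 ≈ 0.989000
step 2 [2y] swap r/1=7/383: DF=(1 − 7/383·(0.989000))/(1+7/383) = 9643/10000 ≈ 0.964300
step 3 [3y] swap r/1=495/29038: DF=(1 − 495/29038·(0.989000+0.964300))/(1+495/29038) = 1901/2000 ≈ 0.950500
step 4 [4y] zero: DF = P = 9091/10000 ≈ 0.909100
step 5 [5y] swap r/1=1042/47087: DF=(1 − 1042/47087·(0.989000+0.964300+0.950500+0.909100))/(1+1042/47087) = 4479/5000 ≈ 0.895800
step 6 [6y] swap r/1=1219/55868: DF=(1 − 1219/55868·(0.989000+0.964300+0.950500+0.909100+0.895800))/(1+1219/55868) = 8781/10000 ≈ 0.878100
step 7 [7y] swap r/1=1247/64621: DF=(1 − 1247/64621·(0.989000+0.964300+0.950500+0.909100+0.895800+0.878100))/(1+1247/64621) = 8753/10000 ≈ 0.875300

1 1 989/1000
2 2 9643/10000
3 3 1901/2000
4 4 9091/10000
5 5 4479/5000
6 6 8781/10000
7 7 8753/10000
DF(3y) = 1901/2000 ≈ 0.950500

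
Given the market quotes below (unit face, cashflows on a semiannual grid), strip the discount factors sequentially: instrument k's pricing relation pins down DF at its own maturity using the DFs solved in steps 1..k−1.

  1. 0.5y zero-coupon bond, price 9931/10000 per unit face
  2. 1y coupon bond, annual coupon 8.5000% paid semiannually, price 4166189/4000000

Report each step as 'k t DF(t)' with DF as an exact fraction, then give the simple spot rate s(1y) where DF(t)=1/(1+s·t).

1 1/2 9931/10000
2 1 4793/5000
s(1y) = (1/(4793/5000) − 1)/(1) = 207/4793 ≈ 4.3188%

step 1 [0.5y] zero: DF = P = 9931/10000 ≈ 0.993100
step 2 [1y] bond c/2=17/400: DF=(4166189/4000000 − 17/400·(0.993100))/(1+17/400) = 4793/5000 ≈ 0.958600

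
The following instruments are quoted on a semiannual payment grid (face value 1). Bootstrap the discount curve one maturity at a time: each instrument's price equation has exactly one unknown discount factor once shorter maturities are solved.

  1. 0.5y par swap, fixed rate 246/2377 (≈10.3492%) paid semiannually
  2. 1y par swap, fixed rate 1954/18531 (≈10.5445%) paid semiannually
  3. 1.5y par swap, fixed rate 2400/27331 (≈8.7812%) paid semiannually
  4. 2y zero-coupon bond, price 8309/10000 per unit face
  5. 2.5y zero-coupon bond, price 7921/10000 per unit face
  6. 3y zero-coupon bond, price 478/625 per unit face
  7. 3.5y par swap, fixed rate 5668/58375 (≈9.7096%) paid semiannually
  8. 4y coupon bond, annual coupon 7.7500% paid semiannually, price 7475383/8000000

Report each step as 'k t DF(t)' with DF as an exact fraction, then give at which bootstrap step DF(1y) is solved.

1 1/2 2377/2500
2 1 9023/10000
3 3/2 22/25
4 2 8309/10000
5 5/2 7921/10000
6 3 478/625
7 7/2 3583/5000
8 4 3409/5000
DF(1y) is solved at step 2

step 1 [0.5y] swap r/2=123/2377: DF=(1 − 123/2377·(0))/(1+123/2377) = 2377/2500 ≈ 0.950800
step 2 [1y] swap r/2=977/18531: DF=(1 − 977/18531·(0.950800))/(1+977/18531) = 9023/10000 ≈ 0.902300
step 3 [1.5y] swap r/2=1200/27331: DF=(1 − 1200/27331·(0.950800+0.902300))/(1+1200/27331) = 22/25 ≈ 0.880000
step 4 [2y] zero: DF = P = 8309/10000 ≈ 0.830900
step 5 [2.5y] zero: DF = P = 7921/10000 ≈ 0.792100
step 6 [3y] zero: DF = P = 478/625 ≈ 0.764800
step 7 [3.5y] swap r/2=2834/58375: DF=(1 − 2834/58375·(0.950800+0.902300+0.880000+0.830900+0.792100+0.764800))/(1+2834/58375) = 3583/5000 ≈ 0.716600
step 8 [4y] bond c/2=31/800: DF=(7475383/8000000 − 31/800·(0.950800+0.902300+0.880000+0.830900+0.792100+0.764800+0.716600))/(1+31/800) = 3409/5000 ≈ 0.681800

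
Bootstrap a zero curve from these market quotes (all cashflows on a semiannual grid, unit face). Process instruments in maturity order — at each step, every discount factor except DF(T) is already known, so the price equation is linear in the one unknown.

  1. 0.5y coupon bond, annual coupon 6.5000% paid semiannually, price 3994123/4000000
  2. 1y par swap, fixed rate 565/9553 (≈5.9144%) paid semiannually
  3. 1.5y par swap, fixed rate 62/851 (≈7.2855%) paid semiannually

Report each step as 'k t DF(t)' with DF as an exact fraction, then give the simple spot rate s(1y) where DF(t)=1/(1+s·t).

step 1 [0.5y] bond c/2=13/400: DF=(3994123/4000000 − 13/400·(0))/(1+13/400) = 9671/10000 ≈ 0.967100
step 2 [1y] swap r/2=565/19106: DF=(1 − 565/19106·(0.967100))/(1+565/19106) = 1887/2000 ≈ 0.943500
step 3 [1.5y] swap r/2=31/851: DF=(1 − 31/851·(0.967100+0.943500))/(1+31/851) = 8977/10000 ≈ 0.897700

1 1/2 9671/10000
2 1 1887/2000
3 3/2 8977/10000
s(1y) = (1/(1887/2000) − 1)/(1) = 113/1887 ≈ 5.9883%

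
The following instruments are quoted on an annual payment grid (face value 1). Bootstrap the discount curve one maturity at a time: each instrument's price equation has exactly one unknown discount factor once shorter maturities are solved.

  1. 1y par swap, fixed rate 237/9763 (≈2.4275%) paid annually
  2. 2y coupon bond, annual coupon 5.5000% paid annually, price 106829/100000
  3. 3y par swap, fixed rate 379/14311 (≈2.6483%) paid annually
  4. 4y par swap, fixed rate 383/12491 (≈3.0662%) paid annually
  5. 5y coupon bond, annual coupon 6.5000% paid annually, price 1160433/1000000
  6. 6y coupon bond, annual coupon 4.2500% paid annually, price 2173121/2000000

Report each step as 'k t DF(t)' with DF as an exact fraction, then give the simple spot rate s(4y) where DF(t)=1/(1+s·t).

1 1 9763/10000
2 2 9617/10000
3 3 4621/5000
4 4 8851/10000
5 5 8609/10000
6 6 534/625
s(4y) = (1/(8851/10000) − 1)/(4) = 1149/35404 ≈ 3.2454%

step 1 [1y] swap r/1=237/9763: DF=(1 − 237/9763·(0))/(1+237/9763) = 9763/10000 ≈ 0.976300
step 2 [2y] bond c/1=11/200: DF=(106829/100000 − 11/200·(0.976300))/(1+11/200) = 9617/10000 ≈ 0.961700
step 3 [3y] swap r/1=379/14311: DF=(1 − 379/14311·(0.976300+0.961700))/(1+379/14311) = 4621/5000 ≈ 0.924200
step 4 [4y] swap r/1=383/12491: DF=(1 − 383/12491·(0.976300+0.961700+0.924200))/(1+383/12491) = 8851/10000 ≈ 0.885100
step 5 [5y] bond c/1=13/200: DF=(1160433/1000000 − 13/200·(0.976300+0.961700+0.924200+0.885100))/(1+13/200) = 8609/10000 ≈ 0.860900
step 6 [6y] bond c/1=17/400: DF=(2173121/2000000 − 17/400·(0.976300+0.961700+0.924200+0.885100+0.860900))/(1+17/400) = 534/625 ≈ 0.854400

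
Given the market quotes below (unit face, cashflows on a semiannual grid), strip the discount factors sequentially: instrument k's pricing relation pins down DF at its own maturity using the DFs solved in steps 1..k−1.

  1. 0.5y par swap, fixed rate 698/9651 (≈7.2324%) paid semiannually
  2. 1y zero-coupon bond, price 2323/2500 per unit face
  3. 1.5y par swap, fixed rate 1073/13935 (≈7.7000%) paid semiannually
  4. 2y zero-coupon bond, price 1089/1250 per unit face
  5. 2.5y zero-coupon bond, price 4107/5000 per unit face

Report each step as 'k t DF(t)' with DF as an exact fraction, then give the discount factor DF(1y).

step 1 [0.5y] swap r/2=349/9651: DF=(1 − 349/9651·(0))/(1+349/9651) = 9651/10000 ≈ 0.965100
step 2 [1y] zero: DF = P = 2323/2500 ≈ 0.929200
step 3 [1.5y] swap r/2=1073/27870: DF=(1 − 1073/27870·(0.965100+0.929200))/(1+1073/27870) = 8927/10000 ≈ 0.892700
step 4 [2y] zero: DF = P = 1089/1250 ≈ 0.871200
step 5 [2.5y] zero: DF = P = 4107/5000 ≈ 0.821400

1 1/2 9651/10000
2 1 2323/2500
3 3/2 8927/10000
4 2 1089/1250
5 5/2 4107/5000
DF(1y) = 2323/2500 ≈ 0.929200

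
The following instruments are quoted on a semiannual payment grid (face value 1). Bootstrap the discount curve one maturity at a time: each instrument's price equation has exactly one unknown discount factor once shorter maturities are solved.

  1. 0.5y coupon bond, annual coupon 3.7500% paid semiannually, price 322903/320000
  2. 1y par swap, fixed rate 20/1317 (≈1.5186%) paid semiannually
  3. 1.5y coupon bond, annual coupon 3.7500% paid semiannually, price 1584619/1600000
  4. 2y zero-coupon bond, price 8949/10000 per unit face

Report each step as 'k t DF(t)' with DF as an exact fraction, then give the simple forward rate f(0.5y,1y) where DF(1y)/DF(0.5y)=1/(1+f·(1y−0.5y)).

step 1 [0.5y] bond c/2=3/160: DF=(322903/320000 − 3/160·(0))/(1+3/160) = 1981/2000 ≈ 0.990500
step 2 [1y] swap r/2=10/1317: DF=(1 − 10/1317·(0.990500))/(1+10/1317) = 197/200 ≈ 0.985000
step 3 [1.5y] bond c/2=3/160: DF=(1584619/1600000 − 3/160·(0.990500+0.985000))/(1+3/160) = 4679/5000 ≈ 0.935800
step 4 [2y] zero: DF = P = 8949/10000 ≈ 0.894900

1 1/2 1981/2000
2 1 197/200
3 3/2 4679/5000
4 2 8949/10000
f(0.5y,1y) = ((1981/2000)/(197/200) − 1)/(1/2) = 11/985 ≈ 1.1168%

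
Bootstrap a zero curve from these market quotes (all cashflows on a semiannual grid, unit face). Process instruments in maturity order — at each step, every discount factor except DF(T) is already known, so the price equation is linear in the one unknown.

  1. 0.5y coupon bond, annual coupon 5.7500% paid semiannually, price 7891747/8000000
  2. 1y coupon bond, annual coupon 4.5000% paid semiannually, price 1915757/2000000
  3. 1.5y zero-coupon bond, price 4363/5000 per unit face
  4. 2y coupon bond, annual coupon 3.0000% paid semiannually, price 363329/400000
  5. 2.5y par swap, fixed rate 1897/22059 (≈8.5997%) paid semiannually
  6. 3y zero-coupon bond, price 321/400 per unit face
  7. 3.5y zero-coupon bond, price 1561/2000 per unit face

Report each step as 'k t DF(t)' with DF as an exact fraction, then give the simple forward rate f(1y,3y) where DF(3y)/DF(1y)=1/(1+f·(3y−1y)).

1 1/2 9589/10000
2 1 9157/10000
3 3/2 4363/5000
4 2 8543/10000
5 5/2 8103/10000
6 3 321/400
7 7/2 1561/2000
f(1y,3y) = ((9157/10000)/(321/400) − 1)/(2) = 566/8025 ≈ 7.0530%

step 1 [0.5y] bond c/2=23/800: DF=(7891747/8000000 − 23/800·(0))/(1+23/800) = 9589/10000 ≈ 0.958900
step 2 [1y] bond c/2=9/400: DF=(1915757/2000000 − 9/400·(0.958900))/(1+9/400) = 9157/10000 ≈ 0.915700
step 3 [1.5y] zero: DF = P = 4363/5000 ≈ 0.872600
step 4 [2y] bond c/2=3/200: DF=(363329/400000 − 3/200·(0.958900+0.915700+0.872600))/(1+3/200) = 8543/10000 ≈ 0.854300
step 5 [2.5y] swap r/2=1897/44118: DF=(1 − 1897/44118·(0.958900+0.915700+0.872600+0.854300))/(1+1897/44118) = 8103/10000 ≈ 0.810300
step 6 [3y] zero: DF = P = 321/400 ≈ 0.802500
step 7 [3.5y] zero: DF = P = 1561/2000 ≈ 0.780500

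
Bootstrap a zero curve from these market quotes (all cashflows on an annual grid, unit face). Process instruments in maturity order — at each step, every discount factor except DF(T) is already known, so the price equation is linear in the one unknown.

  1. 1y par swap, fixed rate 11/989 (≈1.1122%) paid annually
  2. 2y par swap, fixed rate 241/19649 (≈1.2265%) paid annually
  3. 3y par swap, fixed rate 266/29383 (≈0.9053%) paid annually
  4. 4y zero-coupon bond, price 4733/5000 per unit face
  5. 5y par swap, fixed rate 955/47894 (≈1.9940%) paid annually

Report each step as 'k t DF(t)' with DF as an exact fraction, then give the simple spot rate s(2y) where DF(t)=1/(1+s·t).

step 1 [1y] swap r/1=11/989: DF=(1 − 11/989·(0))/(1+11/989) = 989/1000 ≈ 0.989000
step 2 [2y] swap r/1=241/19649: DF=(1 − 241/19649·(0.989000))/(1+241/19649) = 9759/10000 ≈ 0.975900
step 3 [3y] swap r/1=266/29383: DF=(1 − 266/29383·(0.989000+0.975900))/(1+266/29383) = 4867/5000 ≈ 0.973400
step 4 [4y] zero: DF = P = 4733/5000 ≈ 0.946600
step 5 [5y] swap r/1=955/47894: DF=(1 − 955/47894·(0.989000+0.975900+0.973400+0.946600))/(1+955/47894) = 1809/2000 ≈ 0.904500

1 1 989/1000
2 2 9759/10000
3 3 4867/5000
4 4 4733/5000
5 5 1809/2000
s(2y) = (1/(9759/10000) − 1)/(2) = 241/19518 ≈ 1.2348%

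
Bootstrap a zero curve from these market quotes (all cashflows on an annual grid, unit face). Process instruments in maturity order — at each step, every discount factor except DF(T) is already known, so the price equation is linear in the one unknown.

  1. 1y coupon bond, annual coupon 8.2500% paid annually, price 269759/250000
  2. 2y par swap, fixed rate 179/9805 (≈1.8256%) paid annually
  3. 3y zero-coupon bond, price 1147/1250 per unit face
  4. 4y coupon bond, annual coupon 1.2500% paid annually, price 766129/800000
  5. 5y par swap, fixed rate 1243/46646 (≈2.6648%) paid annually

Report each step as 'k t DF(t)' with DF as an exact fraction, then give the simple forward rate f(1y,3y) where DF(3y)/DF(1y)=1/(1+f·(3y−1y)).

step 1 [1y] bond c/1=33/400: DF=(269759/250000 − 33/400·(0))/(1+33/400) = 623/625 ≈ 0.996800
step 2 [2y] swap r/1=179/9805: DF=(1 − 179/9805·(0.996800))/(1+179/9805) = 4821/5000 ≈ 0.964200
step 3 [3y] zero: DF = P = 1147/1250 ≈ 0.917600
step 4 [4y] bond c/1=1/80: DF=(766129/800000 − 1/80·(0.996800+0.964200+0.917600))/(1+1/80) = 9103/10000 ≈ 0.910300
step 5 [5y] swap r/1=1243/46646: DF=(1 − 1243/46646·(0.996800+0.964200+0.917600+0.910300))/(1+1243/46646) = 8757/10000 ≈ 0.875700

1 1 623/625
2 2 4821/5000
3 3 1147/1250
4 4 9103/10000
5 5 8757/10000
f(1y,3y) = ((623/625)/(1147/1250) − 1)/(2) = 99/2294 ≈ 4.3156%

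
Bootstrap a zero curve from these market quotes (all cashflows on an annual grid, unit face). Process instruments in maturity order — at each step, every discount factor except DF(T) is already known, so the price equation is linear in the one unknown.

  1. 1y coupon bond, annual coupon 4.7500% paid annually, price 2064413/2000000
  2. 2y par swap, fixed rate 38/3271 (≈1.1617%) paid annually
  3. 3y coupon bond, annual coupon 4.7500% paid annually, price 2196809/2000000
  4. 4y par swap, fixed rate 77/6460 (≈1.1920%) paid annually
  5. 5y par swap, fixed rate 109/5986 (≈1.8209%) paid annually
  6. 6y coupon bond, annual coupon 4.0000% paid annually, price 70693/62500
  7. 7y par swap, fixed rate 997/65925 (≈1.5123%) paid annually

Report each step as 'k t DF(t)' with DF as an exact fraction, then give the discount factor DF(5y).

1 1 4927/5000
2 2 2443/2500
3 3 2399/2500
4 4 4769/5000
5 5 1141/1250
6 6 4517/5000
7 7 9003/10000
DF(5y) = 1141/1250 ≈ 0.912800

step 1 [1y] bond c/1=19/400: DF=(2064413/2000000 − 19/400·(0))/(1+19/400) = 4927/5000 ≈ 0.985400
step 2 [2y] swap r/1=38/3271: DF=(1 − 38/3271·(0.985400))/(1+38/3271) = 2443/2500 ≈ 0.977200
step 3 [3y] bond c/1=19/400: DF=(2196809/2000000 − 19/400·(0.985400+0.977200))/(1+19/400) = 2399/2500 ≈ 0.959600
step 4 [4y] swap r/1=77/6460: DF=(1 − 77/6460·(0.985400+0.977200+0.959600))/(1+77/6460) = 4769/5000 ≈ 0.953800
step 5 [5y] swap r/1=109/5986: DF=(1 − 109/5986·(0.985400+0.977200+0.959600+0.953800))/(1+109/5986) = 1141/1250 ≈ 0.912800
step 6 [6y] bond c/1=1/25: DF=(70693/62500 − 1/25·(0.985400+0.977200+0.959600+0.953800+0.912800))/(1+1/25) = 4517/5000 ≈ 0.903400
step 7 [7y] swap r/1=997/65925: DF=(1 − 997/65925·(0.985400+0.977200+0.959600+0.953800+0.912800+0.903400))/(1+997/65925) = 9003/10000 ≈ 0.900300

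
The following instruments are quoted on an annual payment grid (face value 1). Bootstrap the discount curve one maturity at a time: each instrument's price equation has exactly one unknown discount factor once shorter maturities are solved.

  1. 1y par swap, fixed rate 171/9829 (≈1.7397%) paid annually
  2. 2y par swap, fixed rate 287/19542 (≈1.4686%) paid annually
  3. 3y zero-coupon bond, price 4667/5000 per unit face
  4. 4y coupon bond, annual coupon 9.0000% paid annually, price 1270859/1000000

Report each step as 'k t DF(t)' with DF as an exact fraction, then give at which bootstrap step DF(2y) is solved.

1 1 9829/10000
2 2 9713/10000
3 3 4667/5000
4 4 371/400
DF(2y) is solved at step 2

step 1 [1y] swap r/1=171/9829: DF=(1 − 171/9829·(0))/(1+171/9829) = 9829/10000 ≈ 0.982900
step 2 [2y] swap r/1=287/19542: DF=(1 − 287/19542·(0.982900))/(1+287/19542) = 9713/10000 ≈ 0.971300
step 3 [3y] zero: DF = P = 4667/5000 ≈ 0.933400
step 4 [4y] bond c/1=9/100: DF=(1270859/1000000 − 9/100·(0.982900+0.971300+0.933400))/(1+9/100) = 371/400 ≈ 0.927500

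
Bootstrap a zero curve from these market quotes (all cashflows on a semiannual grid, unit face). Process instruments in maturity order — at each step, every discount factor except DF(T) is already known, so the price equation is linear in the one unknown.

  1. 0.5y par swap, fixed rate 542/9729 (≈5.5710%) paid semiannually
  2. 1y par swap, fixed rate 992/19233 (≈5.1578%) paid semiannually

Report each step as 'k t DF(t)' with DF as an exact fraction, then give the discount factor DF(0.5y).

step 1 [0.5y] swap r/2=271/9729: DF=(1 − 271/9729·(0))/(1+271/9729) = 9729/10000 ≈ 0.972900
step 2 [1y] swap r/2=496/19233: DF=(1 − 496/19233·(0.972900))/(1+496/19233) = 594/625 ≈ 0.950400

1 1/2 9729/10000
2 1 594/625
DF(0.5y) = 9729/10000 ≈ 0.972900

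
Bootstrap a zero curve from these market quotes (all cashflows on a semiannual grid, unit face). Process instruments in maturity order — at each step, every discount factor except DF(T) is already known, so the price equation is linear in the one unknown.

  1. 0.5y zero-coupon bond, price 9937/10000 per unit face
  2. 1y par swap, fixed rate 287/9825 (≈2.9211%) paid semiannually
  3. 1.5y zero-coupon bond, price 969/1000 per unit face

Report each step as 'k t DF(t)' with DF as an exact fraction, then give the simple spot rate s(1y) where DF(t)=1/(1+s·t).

1 1/2 9937/10000
2 1 9713/10000
3 3/2 969/1000
s(1y) = (1/(9713/10000) − 1)/(1) = 287/9713 ≈ 2.9548%

step 1 [0.5y] zero: DF = P = 9937/10000 ≈ 0.993700
step 2 [1y] swap r/2=287/19650: DF=(1 − 287/19650·(0.993700))/(1+287/19650) = 9713/10000 ≈ 0.971300
step 3 [1.5y] zero: DF = P = 969/1000 ≈ 0.969000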